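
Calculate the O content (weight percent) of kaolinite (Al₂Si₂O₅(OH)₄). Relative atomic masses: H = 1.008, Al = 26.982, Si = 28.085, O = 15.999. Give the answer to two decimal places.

Molar mass of Al₂Si₂O₅(OH)₄: 2·26.982 + 2·28.085 + 9·15.999 + 4·1.008 = 258.157 g/mol.
Mass of O per formula unit: 9 × 15.999 = 143.991 g.
Weight fraction O = 143.991 / 258.157 = 0.5578.

55.78 weight percent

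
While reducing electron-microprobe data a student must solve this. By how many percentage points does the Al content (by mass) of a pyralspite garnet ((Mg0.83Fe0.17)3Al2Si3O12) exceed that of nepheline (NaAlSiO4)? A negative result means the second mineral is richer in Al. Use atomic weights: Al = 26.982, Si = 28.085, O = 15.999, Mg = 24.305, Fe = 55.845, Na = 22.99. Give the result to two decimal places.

First mineral: 53.964 g Al in 419.207 g formula = 12.87 wt% Al.
Second mineral: 26.982 g Al in 142.053 g formula = 18.99 wt% Al.
12.87% − 18.99% gives a difference of -6.12 percentage points.

-6.12 percentage points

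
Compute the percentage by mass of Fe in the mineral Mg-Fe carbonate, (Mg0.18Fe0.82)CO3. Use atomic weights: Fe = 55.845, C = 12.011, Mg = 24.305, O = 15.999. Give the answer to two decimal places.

41.56 weight percent

Molar mass of (Mg0.18Fe0.82)CO3: 0.18·24.305 + 0.82·55.845 + 1·12.011 + 3·15.999 = 110.176 g/mol.
Mass of Fe per formula unit: 0.82 × 55.845 = 45.793 g.
Weight fraction Fe = 45.793 / 110.176 = 0.4156.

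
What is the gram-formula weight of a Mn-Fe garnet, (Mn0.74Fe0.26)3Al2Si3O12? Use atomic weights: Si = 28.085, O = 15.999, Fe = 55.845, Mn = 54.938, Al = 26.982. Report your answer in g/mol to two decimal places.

Mn: 2.22 × 54.938 = 121.9624
Fe: 0.78 × 55.845 = 43.5591
Al: 2 × 26.982 = 53.9640
Si: 3 × 28.085 = 84.2550
O: 12 × 15.999 = 191.9880
Summing the contributions gives the formula mass.

495.73 g/mol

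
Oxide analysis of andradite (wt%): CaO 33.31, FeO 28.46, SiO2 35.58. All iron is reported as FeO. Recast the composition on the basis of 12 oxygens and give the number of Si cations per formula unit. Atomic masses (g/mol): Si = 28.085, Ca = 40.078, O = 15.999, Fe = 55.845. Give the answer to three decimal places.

CaO (M=56.077): mol = 0.59400; Ca = 0.59400, O = 0.59400.
FeO (M=71.844): mol = 0.39614; Fe = 0.39614, O = 0.39614.
SiO2 (M=60.083): mol = 0.59218; Si = 0.59218, O = 1.18436.
ΣO = 2.17450; factor = 12/ΣO = 5.51851.
Si apfu = 0.59218 × 5.51851 = 3.268.

3.268 Si apfu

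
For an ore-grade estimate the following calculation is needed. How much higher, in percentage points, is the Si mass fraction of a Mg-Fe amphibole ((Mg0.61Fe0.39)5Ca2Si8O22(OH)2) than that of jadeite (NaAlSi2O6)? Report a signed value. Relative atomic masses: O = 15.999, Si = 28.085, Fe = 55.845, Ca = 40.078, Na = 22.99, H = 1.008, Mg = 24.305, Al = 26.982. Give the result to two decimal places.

First mineral: 224.680 g Si in 873.856 g formula = 25.71 wt% Si.
Second mineral: 56.170 g Si in 202.136 g formula = 27.79 wt% Si.
25.71% − 27.79% gives a difference of -2.08 percentage points.

-2.08 percentage points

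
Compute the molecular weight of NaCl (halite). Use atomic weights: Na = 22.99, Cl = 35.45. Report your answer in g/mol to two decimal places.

58.44 g/mol

Na: 1 × 22.99 = 22.9900
Cl: 1 × 35.45 = 35.4500
Summing the contributions gives the formula mass.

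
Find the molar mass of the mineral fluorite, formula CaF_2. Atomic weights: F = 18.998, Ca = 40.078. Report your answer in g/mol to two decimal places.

78.07 g/mol

M = 1*40.078 + 2*18.998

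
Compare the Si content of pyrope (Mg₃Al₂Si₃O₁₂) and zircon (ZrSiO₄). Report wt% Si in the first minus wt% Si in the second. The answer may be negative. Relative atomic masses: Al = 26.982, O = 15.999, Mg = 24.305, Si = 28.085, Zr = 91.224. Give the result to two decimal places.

5.58 percentage points

M(Mg₃Al₂Si₃O₁₂) = 403.122 g/mol, so wt% Si = 84.255/403.122 × 100 = 20.90%.
M(ZrSiO₄) = 183.305 g/mol, so wt% Si = 28.085/183.305 × 100 = 15.32%.
20.90 − 15.32 = 5.58 pp.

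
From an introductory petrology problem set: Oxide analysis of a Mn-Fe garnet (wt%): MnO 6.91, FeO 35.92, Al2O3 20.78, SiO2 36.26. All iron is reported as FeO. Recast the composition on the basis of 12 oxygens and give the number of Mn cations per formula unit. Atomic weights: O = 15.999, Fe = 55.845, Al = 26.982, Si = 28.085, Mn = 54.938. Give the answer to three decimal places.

MnO: 6.91/70.937 = 0.09741 mol → 0.09741 mol Mn, 0.09741 mol O.
FeO: 35.92/71.844 = 0.49997 mol → 0.49997 mol Fe, 0.49997 mol O.
Al2O3: 20.78/101.961 = 0.20380 mol → 0.40760 mol Al, 0.61140 mol O.
SiO2: 36.26/60.083 = 0.60350 mol → 0.60350 mol Si, 1.20700 mol O.
Total oxygen = 2.41578 mol. Normalization factor = 12/2.41578 = 4.96734.
Mn per 12 O = 0.09741 × 4.96734 = 0.484.

0.484 Mn apfu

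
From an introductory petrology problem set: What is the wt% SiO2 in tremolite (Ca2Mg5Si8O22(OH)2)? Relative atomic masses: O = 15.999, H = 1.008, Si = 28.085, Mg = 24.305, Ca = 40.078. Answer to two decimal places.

Molar mass of Ca2Mg5Si8O22(OH)2 = 2*40.078 + 5*24.305 + 8*28.085 + 24*15.999 + 2*1.008 = 812.353 g/mol.
Each formula unit contains 8 Si, equivalent to 8/1 = 8.0000 mol SiO2.
M(SiO2) = 1×28.085 + 2×15.999 = 60.083 g/mol.
Mass of SiO2 per formula unit = 8.0000 × 60.083 = 480.664 g.
SiO2 wt% = 480.664 / 812.353 × 100 = 59.17%.

59.17 wt%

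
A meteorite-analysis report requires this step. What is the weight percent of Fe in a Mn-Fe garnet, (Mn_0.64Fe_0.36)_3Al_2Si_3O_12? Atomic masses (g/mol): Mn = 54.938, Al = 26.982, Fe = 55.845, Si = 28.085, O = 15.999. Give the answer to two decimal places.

Formula mass = 1.92*54.938 + 1.08*55.845 + 2*26.982 + 3*28.085 + 12*15.999 = 496.001 g/mol, of which 60.313 g is Fe.
So Fe makes up 60.313/496.001 = 0.1216 of the mass, i.e. 12.16%.

12.16 wt%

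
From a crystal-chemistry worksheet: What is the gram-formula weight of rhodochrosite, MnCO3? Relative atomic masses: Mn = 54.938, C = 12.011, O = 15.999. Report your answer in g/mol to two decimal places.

114.95 g/mol

The formula mass is the sum 1·54.938 + 1·12.011 + 3·15.999.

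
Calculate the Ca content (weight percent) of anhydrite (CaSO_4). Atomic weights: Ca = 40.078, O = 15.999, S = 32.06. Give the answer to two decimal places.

29.44 weight percent

M(CaSO_4) = 136.134 g/mol.
Ca contributes 1 × 40.078 = 40.078 g per mole.
40.078/136.134 = 0.2944 → 29.44%.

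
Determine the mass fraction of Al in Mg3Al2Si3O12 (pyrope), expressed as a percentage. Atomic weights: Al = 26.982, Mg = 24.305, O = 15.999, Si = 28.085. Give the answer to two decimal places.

Formula mass = 3×24.305 + 2×26.982 + 3×28.085 + 12×15.999 = 403.122 g/mol, of which 53.964 g is Al.
So Al makes up 53.964/403.122 = 0.1339 of the mass, i.e. 13.39%.

13.39 weight percent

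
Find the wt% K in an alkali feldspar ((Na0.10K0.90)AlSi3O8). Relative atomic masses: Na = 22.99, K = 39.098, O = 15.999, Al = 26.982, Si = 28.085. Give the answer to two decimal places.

M((Na0.10K0.90)AlSi3O8) = 276.716 g/mol.
K contributes 0.90 × 39.098 = 35.188 g per mole.
35.188/276.716 = 0.1272 → 12.72%.

12.72 wt%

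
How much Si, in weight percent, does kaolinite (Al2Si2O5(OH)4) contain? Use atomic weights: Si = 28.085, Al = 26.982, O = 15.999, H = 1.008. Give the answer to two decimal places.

21.76 weight percent

M(Al2Si2O5(OH)4) = 258.157 g/mol.
Si contributes 2 × 28.085 = 56.170 g per mole.
56.170/258.157 = 0.2176 → 21.76%.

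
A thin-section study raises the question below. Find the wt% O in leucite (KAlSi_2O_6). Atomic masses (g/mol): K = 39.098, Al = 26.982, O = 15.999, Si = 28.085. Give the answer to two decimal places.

43.98 weight percent

Formula mass = 1·39.098 + 1·26.982 + 2·28.085 + 6·15.999 = 218.244 g/mol, of which 95.994 g is O.
So O makes up 95.994/218.244 = 0.4398 of the mass, i.e. 43.98%.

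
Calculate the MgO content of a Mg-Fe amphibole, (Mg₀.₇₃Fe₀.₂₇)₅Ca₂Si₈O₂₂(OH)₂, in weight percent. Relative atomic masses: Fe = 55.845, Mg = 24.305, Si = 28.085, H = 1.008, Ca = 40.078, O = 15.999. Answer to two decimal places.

Molar mass of (Mg₀.₇₃Fe₀.₂₇)₅Ca₂Si₈O₂₂(OH)₂ = 3.65×24.305 + 1.35×55.845 + 2×40.078 + 8×28.085 + 24×15.999 + 2×1.008 = 854.932 g/mol.
Each formula unit contains 3.65 Mg, equivalent to 3.65/1 = 3.6500 mol MgO.
M(MgO) = 1×24.305 + 1×15.999 = 40.304 g/mol.
Mass of MgO per formula unit = 3.6500 × 40.304 = 147.110 g.
MgO wt% = 147.110 / 854.932 × 100 = 17.21%.

17.21 wt%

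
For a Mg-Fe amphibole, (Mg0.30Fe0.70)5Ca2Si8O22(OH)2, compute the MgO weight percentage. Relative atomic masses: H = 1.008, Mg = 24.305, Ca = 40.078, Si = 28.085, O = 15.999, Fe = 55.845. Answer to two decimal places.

Formula mass = 922.743 g/mol.
1.50 Mg → 1.5000 mol MgO per formula unit; M(MgO) = 40.304, so MgO mass = 60.456 g.
60.456/922.743 × 100 = 6.55 wt%.

6.55 wt%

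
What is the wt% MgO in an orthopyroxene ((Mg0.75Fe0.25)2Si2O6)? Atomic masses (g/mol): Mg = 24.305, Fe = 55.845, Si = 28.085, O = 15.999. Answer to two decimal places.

27.92 wt%

Molar mass of (Mg0.75Fe0.25)2Si2O6 = 1.50*24.305 + 0.50*55.845 + 2*28.085 + 6*15.999 = 216.544 g/mol.
Each formula unit contains 1.50 Mg, equivalent to 1.50/1 = 1.5000 mol MgO.
M(MgO) = 1×24.305 + 1×15.999 = 40.304 g/mol.
Mass of MgO per formula unit = 1.5000 × 40.304 = 60.456 g.
MgO wt% = 60.456 / 216.544 × 100 = 27.92%.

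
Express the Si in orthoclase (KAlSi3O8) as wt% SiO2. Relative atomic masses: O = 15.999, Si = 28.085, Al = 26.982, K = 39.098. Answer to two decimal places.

Molar mass of KAlSi3O8 = 1*39.098 + 1*26.982 + 3*28.085 + 8*15.999 = 278.327 g/mol.
Each formula unit contains 3 Si, equivalent to 3/1 = 3.0000 mol SiO2.
M(SiO2) = 1×28.085 + 2×15.999 = 60.083 g/mol.
Mass of SiO2 per formula unit = 3.0000 × 60.083 = 180.249 g.
SiO2 wt% = 180.249 / 278.327 × 100 = 64.76%.

64.76 wt%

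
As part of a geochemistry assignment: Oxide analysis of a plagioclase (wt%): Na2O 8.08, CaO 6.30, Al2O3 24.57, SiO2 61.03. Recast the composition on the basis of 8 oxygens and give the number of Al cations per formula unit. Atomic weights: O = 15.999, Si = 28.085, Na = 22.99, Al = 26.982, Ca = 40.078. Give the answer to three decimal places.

1.286 Al apfu

Na2O: 8.08/61.979 = 0.13037 mol → 0.26074 mol Na, 0.13037 mol O.
CaO: 6.30/56.077 = 0.11235 mol → 0.11235 mol Ca, 0.11235 mol O.
Al2O3: 24.57/101.961 = 0.24097 mol → 0.48194 mol Al, 0.72291 mol O.
SiO2: 61.03/60.083 = 1.01576 mol → 1.01576 mol Si, 2.03152 mol O.
Total oxygen = 2.99715 mol. Normalization factor = 8/2.99715 = 2.66920.
Al per 8 O = 0.48194 × 2.66920 = 1.286.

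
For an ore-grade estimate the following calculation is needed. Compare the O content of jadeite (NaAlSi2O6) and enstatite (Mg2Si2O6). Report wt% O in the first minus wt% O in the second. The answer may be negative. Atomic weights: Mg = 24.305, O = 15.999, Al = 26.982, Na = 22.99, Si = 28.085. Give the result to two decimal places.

-0.32 percentage points

First mineral: 95.994 g O in 202.136 g formula = 47.49 wt% O.
Second mineral: 95.994 g O in 200.774 g formula = 47.81 wt% O.
47.49% − 47.81% gives a difference of -0.32 percentage points.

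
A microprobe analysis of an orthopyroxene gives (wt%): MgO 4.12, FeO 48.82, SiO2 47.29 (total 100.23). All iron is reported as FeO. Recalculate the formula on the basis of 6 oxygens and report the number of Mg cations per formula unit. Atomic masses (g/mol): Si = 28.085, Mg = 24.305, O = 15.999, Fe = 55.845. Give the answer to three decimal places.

0.260 Mg apfu

MgO: 4.12/40.304 = 0.10222 mol → 0.10222 mol Mg, 0.10222 mol O.
FeO: 48.82/71.844 = 0.67953 mol → 0.67953 mol Fe, 0.67953 mol O.
SiO2: 47.29/60.083 = 0.78708 mol → 0.78708 mol Si, 1.57416 mol O.
Total oxygen = 2.35591 mol. Normalization factor = 6/2.35591 = 2.54679.
Mg per 6 O = 0.10222 × 2.54679 = 0.260.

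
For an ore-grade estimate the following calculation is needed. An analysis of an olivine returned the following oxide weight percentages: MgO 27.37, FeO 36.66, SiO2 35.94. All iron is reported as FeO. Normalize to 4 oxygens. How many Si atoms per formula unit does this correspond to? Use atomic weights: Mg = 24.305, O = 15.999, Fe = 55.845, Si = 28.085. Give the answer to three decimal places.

MgO: 27.37/40.304 = 0.67909 mol → 0.67909 mol Mg, 0.67909 mol O.
FeO: 36.66/71.844 = 0.51027 mol → 0.51027 mol Fe, 0.51027 mol O.
SiO2: 35.94/60.083 = 0.59817 mol → 0.59817 mol Si, 1.19634 mol O.
Total oxygen = 2.38570 mol. Normalization factor = 4/2.38570 = 1.67666.
Si per 4 O = 0.59817 × 1.67666 = 1.003.

1.003 Si apfu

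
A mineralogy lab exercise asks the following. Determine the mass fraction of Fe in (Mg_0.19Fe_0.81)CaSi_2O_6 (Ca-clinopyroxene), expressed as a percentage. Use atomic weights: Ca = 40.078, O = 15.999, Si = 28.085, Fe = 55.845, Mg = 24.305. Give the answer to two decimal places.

Molar mass of (Mg_0.19Fe_0.81)CaSi_2O_6: 0.19·24.305 + 0.81·55.845 + 1·40.078 + 2·28.085 + 6·15.999 = 242.094 g/mol.
Mass of Fe per formula unit: 0.81 × 55.845 = 45.234 g.
Weight fraction Fe = 45.234 / 242.094 = 0.1868.

18.68 wt%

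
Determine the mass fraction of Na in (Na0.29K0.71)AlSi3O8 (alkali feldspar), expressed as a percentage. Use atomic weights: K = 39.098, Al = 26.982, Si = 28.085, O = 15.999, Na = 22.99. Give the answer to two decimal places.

2.44 weight percent

Molar mass of (Na0.29K0.71)AlSi3O8: 0.29·22.99 + 0.71·39.098 + 1·26.982 + 3·28.085 + 8·15.999 = 273.656 g/mol.
Mass of Na per formula unit: 0.29 × 22.99 = 6.667 g.
Weight fraction Na = 6.667 / 273.656 = 0.0244.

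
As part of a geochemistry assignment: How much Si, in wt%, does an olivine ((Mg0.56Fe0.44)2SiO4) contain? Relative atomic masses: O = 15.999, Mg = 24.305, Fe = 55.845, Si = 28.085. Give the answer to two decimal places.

Formula mass = 1.12*24.305 + 0.88*55.845 + 1*28.085 + 4*15.999 = 168.446 g/mol, of which 28.085 g is Si.
So Si makes up 28.085/168.446 = 0.1667 of the mass, i.e. 16.67%.

16.67 wt%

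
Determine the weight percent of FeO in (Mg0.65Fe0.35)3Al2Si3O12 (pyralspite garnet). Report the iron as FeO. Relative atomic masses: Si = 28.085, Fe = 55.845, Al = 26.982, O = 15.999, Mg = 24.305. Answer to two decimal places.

M((Mg0.65Fe0.35)3Al2Si3O12) = 436.239 g/mol; M(FeO) = 71.844 g/mol.
Moles FeO per formula unit = 1.05 Fe ÷ 1 = 1.0500.
FeO fraction = (1.0500 × 71.844) / 436.239 = 75.436/436.239 = 0.1729.

17.29 wt%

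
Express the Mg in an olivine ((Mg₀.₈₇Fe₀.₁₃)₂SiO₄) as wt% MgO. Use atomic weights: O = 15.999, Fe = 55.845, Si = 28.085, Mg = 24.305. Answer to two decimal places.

Formula mass = 148.891 g/mol.
1.74 Mg → 1.7400 mol MgO per formula unit; M(MgO) = 40.304, so MgO mass = 70.129 g.
70.129/148.891 × 100 = 47.10 wt%.

47.10 wt%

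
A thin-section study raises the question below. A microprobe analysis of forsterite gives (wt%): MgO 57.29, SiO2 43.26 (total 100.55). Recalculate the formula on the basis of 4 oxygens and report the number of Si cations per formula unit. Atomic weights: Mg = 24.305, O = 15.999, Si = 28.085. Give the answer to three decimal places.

1.006 Si apfu

MgO: 57.29/40.304 = 1.42145 mol → 1.42145 mol Mg, 1.42145 mol O.
SiO2: 43.26/60.083 = 0.72000 mol → 0.72000 mol Si, 1.44000 mol O.
Total oxygen = 2.86145 mol. Normalization factor = 4/2.86145 = 1.39789.
Si per 4 O = 0.72000 × 1.39789 = 1.006.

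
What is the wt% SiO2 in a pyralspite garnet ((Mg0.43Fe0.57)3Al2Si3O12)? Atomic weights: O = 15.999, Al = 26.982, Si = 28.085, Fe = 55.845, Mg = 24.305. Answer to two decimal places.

Molar mass of (Mg0.43Fe0.57)3Al2Si3O12 = 1.29×24.305 + 1.71×55.845 + 2×26.982 + 3×28.085 + 12×15.999 = 457.055 g/mol.
Each formula unit contains 3 Si, equivalent to 3/1 = 3.0000 mol SiO2.
M(SiO2) = 1×28.085 + 2×15.999 = 60.083 g/mol.
Mass of SiO2 per formula unit = 3.0000 × 60.083 = 180.249 g.
SiO2 wt% = 180.249 / 457.055 × 100 = 39.44%.

39.44 wt%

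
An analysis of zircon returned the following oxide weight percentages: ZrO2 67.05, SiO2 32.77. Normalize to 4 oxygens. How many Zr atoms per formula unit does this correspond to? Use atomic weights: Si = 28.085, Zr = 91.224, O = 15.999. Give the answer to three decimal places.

ZrO2: 67.05/123.222 = 0.54414 mol → 0.54414 mol Zr, 1.08828 mol O.
SiO2: 32.77/60.083 = 0.54541 mol → 0.54541 mol Si, 1.09082 mol O.
Total oxygen = 2.17910 mol. Normalization factor = 4/2.17910 = 1.83562.
Zr per 4 O = 0.54414 × 1.83562 = 0.999.

0.999 Zr apfu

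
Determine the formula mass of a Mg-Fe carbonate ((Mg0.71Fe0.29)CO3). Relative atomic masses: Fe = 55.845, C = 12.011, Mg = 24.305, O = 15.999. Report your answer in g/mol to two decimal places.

93.46 g/mol

The formula mass is the sum 0.71*24.305 + 0.29*55.845 + 1*12.011 + 3*15.999.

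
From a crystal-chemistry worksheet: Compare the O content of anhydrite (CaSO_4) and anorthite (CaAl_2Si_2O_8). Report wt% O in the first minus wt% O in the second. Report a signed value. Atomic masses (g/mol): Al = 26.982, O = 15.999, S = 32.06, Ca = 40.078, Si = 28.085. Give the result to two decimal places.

1.00 percentage points

O in CaSO_4: molar mass 136.134 g/mol; 4×15.999 = 63.996 g → 47.01 wt%.
O in CaAl_2Si_2O_8: molar mass 278.204 g/mol; 8×15.999 = 127.992 g → 46.01 wt%.
Difference = 47.01 − 46.01 = 1.00 percentage points.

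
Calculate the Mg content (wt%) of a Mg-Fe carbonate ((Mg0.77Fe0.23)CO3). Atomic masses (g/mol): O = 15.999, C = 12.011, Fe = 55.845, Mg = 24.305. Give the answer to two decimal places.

Formula mass = 0.77*24.305 + 0.23*55.845 + 1*12.011 + 3*15.999 = 91.567 g/mol, of which 18.715 g is Mg.
So Mg makes up 18.715/91.567 = 0.2044 of the mass, i.e. 20.44%.

20.44 wt%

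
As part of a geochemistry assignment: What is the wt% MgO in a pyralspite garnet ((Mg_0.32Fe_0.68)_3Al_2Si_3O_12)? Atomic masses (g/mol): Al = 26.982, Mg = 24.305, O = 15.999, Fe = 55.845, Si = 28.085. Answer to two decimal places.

8.28 wt%

M((Mg_0.32Fe_0.68)_3Al_2Si_3O_12) = 467.464 g/mol; M(MgO) = 40.304 g/mol.
Moles MgO per formula unit = 0.96 Mg ÷ 1 = 0.9600.
MgO fraction = (0.9600 × 40.304) / 467.464 = 38.692/467.464 = 0.0828.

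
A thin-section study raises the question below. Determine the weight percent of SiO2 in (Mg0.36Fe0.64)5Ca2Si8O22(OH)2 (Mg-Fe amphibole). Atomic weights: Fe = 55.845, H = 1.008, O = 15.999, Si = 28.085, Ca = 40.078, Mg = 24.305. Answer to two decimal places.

52.63 wt%

Molar mass of (Mg0.36Fe0.64)5Ca2Si8O22(OH)2 = 1.80·24.305 + 3.20·55.845 + 2·40.078 + 8·28.085 + 24·15.999 + 2·1.008 = 913.281 g/mol.
Each formula unit contains 8 Si, equivalent to 8/1 = 8.0000 mol SiO2.
M(SiO2) = 1×28.085 + 2×15.999 = 60.083 g/mol.
Mass of SiO2 per formula unit = 8.0000 × 60.083 = 480.664 g.
SiO2 wt% = 480.664 / 913.281 × 100 = 52.63%.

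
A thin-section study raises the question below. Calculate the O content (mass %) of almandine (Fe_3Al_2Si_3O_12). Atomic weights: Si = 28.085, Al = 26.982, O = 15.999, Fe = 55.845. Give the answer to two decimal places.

38.57 mass %

Molar mass of Fe_3Al_2Si_3O_12: 3×55.845 + 2×26.982 + 3×28.085 + 12×15.999 = 497.742 g/mol.
Mass of O per formula unit: 12 × 15.999 = 191.988 g.
Weight fraction O = 191.988 / 497.742 = 0.3857.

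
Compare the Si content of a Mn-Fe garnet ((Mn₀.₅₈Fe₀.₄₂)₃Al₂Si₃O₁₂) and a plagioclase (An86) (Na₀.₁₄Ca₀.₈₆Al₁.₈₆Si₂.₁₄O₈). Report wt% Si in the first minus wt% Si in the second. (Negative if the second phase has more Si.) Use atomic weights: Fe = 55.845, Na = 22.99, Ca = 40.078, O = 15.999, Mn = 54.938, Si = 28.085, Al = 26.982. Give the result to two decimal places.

Si in (Mn₀.₅₈Fe₀.₄₂)₃Al₂Si₃O₁₂: molar mass 496.164 g/mol; 3×28.085 = 84.255 g → 16.98 wt%.
Si in Na₀.₁₄Ca₀.₈₆Al₁.₈₆Si₂.₁₄O₈: molar mass 275.966 g/mol; 2.14×28.085 = 60.102 g → 21.78 wt%.
Difference = 16.98 − 21.78 = -4.80 percentage points.

-4.80 percentage points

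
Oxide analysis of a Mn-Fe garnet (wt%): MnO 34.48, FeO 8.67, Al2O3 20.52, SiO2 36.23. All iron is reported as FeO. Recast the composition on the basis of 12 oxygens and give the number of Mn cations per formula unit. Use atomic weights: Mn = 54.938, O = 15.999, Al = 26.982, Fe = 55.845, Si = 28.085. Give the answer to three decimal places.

MnO (M=70.937): mol = 0.48607; Mn = 0.48607, O = 0.48607.
FeO (M=71.844): mol = 0.12068; Fe = 0.12068, O = 0.12068.
Al2O3 (M=101.961): mol = 0.20125; Al = 0.40250, O = 0.60375.
SiO2 (M=60.083): mol = 0.60300; Si = 0.60300, O = 1.20600.
ΣO = 2.41650; factor = 12/ΣO = 4.96586.
Mn apfu = 0.48607 × 4.96586 = 2.414.

2.414 Mn apfu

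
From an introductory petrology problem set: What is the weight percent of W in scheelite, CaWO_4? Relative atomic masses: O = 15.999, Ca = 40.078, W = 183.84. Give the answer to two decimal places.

Formula mass = 1×40.078 + 1×183.84 + 4×15.999 = 287.914 g/mol, of which 183.840 g is W.
So W makes up 183.840/287.914 = 0.6385 of the mass, i.e. 63.85%.

63.85 weight percent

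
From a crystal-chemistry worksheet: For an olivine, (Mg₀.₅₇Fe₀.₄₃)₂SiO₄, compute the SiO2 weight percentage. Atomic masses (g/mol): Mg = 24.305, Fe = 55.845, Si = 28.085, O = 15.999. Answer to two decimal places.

35.80 wt%

Formula mass = 167.815 g/mol.
1 Si → 1.0000 mol SiO2 per formula unit; M(SiO2) = 60.083, so SiO2 mass = 60.083 g.
60.083/167.815 × 100 = 35.80 wt%.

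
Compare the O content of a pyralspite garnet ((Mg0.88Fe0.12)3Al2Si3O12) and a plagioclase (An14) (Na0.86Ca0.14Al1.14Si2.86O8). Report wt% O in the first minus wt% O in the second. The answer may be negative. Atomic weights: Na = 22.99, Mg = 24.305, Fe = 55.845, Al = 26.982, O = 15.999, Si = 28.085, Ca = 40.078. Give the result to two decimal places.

M((Mg0.88Fe0.12)3Al2Si3O12) = 414.476 g/mol, so wt% O = 191.988/414.476 × 100 = 46.32%.
M(Na0.86Ca0.14Al1.14Si2.86O8) = 264.457 g/mol, so wt% O = 127.992/264.457 × 100 = 48.40%.
46.32 − 48.40 = -2.08 pp.

-2.08 percentage points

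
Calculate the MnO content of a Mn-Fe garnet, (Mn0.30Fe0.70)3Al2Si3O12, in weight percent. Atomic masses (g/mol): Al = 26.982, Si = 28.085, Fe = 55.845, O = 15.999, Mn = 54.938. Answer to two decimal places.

Formula mass = 496.926 g/mol.
0.90 Mn → 0.9000 mol MnO per formula unit; M(MnO) = 70.937, so MnO mass = 63.843 g.
63.843/496.926 × 100 = 12.85 wt%.

12.85 wt%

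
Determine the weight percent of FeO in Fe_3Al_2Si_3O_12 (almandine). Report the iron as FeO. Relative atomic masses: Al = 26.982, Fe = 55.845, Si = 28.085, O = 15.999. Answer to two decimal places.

43.30 wt%

Formula mass = 497.742 g/mol.
3 Fe → 3.0000 mol FeO per formula unit; M(FeO) = 71.844, so FeO mass = 215.532 g.
215.532/497.742 × 100 = 43.30 wt%.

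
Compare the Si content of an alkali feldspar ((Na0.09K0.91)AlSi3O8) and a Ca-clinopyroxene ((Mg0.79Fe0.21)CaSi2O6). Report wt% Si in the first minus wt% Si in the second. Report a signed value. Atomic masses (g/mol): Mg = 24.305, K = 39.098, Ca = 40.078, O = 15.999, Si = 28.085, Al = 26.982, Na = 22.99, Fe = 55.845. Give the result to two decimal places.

M((Na0.09K0.91)AlSi3O8) = 276.877 g/mol, so wt% Si = 84.255/276.877 × 100 = 30.43%.
M((Mg0.79Fe0.21)CaSi2O6) = 223.170 g/mol, so wt% Si = 56.170/223.170 × 100 = 25.17%.
30.43 − 25.17 = 5.26 pp.

5.26 percentage points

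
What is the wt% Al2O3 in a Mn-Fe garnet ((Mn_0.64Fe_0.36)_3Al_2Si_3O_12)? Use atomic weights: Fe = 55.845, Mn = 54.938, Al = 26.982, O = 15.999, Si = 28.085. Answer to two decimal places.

Formula mass = 496.001 g/mol.
2 Al → 1.0000 mol Al2O3 per formula unit; M(Al2O3) = 101.961, so Al2O3 mass = 101.961 g.
101.961/496.001 × 100 = 20.56 wt%.

20.56 wt%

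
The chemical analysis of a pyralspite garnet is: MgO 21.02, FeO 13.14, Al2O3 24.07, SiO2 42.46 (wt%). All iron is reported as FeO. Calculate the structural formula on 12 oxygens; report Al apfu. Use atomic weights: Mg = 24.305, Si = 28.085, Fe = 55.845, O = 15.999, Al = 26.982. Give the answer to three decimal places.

2.005 Al apfu

21.02 wt% MgO ÷ 40.304 g/mol = 0.52154 mol, giving 0.52154 Mg and 0.52154 O.
13.14 wt% FeO ÷ 71.844 g/mol = 0.18290 mol, giving 0.18290 Fe and 0.18290 O.
24.07 wt% Al2O3 ÷ 101.961 g/mol = 0.23607 mol, giving 0.47214 Al and 0.70821 O.
42.46 wt% SiO2 ÷ 60.083 g/mol = 0.70669 mol, giving 0.70669 Si and 1.41338 O.
Oxygen sums to 2.82603; scaling by 12/2.82603 = 4.24624 puts the formula on 12 O.
Al: 0.47214 × 4.24624 = 2.005 atoms per formula unit.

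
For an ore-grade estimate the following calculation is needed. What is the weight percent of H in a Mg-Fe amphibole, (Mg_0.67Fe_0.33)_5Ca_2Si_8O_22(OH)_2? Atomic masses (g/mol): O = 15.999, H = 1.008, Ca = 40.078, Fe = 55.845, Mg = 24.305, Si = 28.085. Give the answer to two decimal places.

0.23 weight percent

Formula mass = 3.35×24.305 + 1.65×55.845 + 2×40.078 + 8×28.085 + 24×15.999 + 2×1.008 = 864.394 g/mol, of which 2.016 g is H.
So H makes up 2.016/864.394 = 0.0023 of the mass, i.e. 0.23%.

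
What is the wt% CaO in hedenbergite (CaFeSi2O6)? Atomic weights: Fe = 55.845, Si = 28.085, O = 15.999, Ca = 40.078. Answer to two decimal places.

Formula mass = 248.087 g/mol.
1 Ca → 1.0000 mol CaO per formula unit; M(CaO) = 56.077, so CaO mass = 56.077 g.
56.077/248.087 × 100 = 22.60 wt%.

22.60 wt%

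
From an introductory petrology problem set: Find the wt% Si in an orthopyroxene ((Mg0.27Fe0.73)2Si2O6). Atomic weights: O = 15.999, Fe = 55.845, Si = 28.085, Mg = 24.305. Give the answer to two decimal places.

22.76 weight percent

Formula mass = 0.54×24.305 + 1.46×55.845 + 2×28.085 + 6×15.999 = 246.822 g/mol, of which 56.170 g is Si.
So Si makes up 56.170/246.822 = 0.2276 of the mass, i.e. 22.76%.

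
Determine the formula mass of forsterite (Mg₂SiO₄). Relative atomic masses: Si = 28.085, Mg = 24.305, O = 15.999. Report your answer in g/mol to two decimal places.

The formula mass is the sum 2·24.305 + 1·28.085 + 4·15.999.

140.69 g/mol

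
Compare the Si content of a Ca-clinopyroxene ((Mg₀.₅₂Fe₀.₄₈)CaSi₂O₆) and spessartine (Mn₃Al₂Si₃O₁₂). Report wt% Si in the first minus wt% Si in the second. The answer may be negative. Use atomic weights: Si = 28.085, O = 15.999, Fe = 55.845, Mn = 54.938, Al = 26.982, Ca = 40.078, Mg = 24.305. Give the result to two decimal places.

7.22 percentage points

First mineral: 56.170 g Si in 231.686 g formula = 24.24 wt% Si.
Second mineral: 84.255 g Si in 495.021 g formula = 17.02 wt% Si.
24.24% − 17.02% gives a difference of 7.22 percentage points.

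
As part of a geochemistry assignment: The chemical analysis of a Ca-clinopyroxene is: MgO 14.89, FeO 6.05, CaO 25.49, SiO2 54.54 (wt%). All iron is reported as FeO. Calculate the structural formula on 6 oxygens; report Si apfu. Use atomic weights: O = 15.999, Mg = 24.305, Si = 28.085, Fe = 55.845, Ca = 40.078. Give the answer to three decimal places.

MgO: 14.89/40.304 = 0.36944 mol → 0.36944 mol Mg, 0.36944 mol O.
FeO: 6.05/71.844 = 0.08421 mol → 0.08421 mol Fe, 0.08421 mol O.
CaO: 25.49/56.077 = 0.45455 mol → 0.45455 mol Ca, 0.45455 mol O.
SiO2: 54.54/60.083 = 0.90774 mol → 0.90774 mol Si, 1.81548 mol O.
Total oxygen = 2.72368 mol. Normalization factor = 6/2.72368 = 2.20290.
Si per 6 O = 0.90774 × 2.20290 = 2.000.

2.000 Si apfu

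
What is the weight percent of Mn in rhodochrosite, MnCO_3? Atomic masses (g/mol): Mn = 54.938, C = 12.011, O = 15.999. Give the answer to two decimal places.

47.79 wt%

Formula mass = 1*54.938 + 1*12.011 + 3*15.999 = 114.946 g/mol, of which 54.938 g is Mn.
So Mn makes up 54.938/114.946 = 0.4779 of the mass, i.e. 47.79%.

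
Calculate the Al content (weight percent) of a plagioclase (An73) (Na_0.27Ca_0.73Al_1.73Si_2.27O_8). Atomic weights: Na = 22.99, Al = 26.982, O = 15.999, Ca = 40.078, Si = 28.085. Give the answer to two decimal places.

17.04 weight percent

Formula mass = 0.27·22.99 + 0.73·40.078 + 1.73·26.982 + 2.27·28.085 + 8·15.999 = 273.888 g/mol, of which 46.679 g is Al.
So Al makes up 46.679/273.888 = 0.1704 of the mass, i.e. 17.04%.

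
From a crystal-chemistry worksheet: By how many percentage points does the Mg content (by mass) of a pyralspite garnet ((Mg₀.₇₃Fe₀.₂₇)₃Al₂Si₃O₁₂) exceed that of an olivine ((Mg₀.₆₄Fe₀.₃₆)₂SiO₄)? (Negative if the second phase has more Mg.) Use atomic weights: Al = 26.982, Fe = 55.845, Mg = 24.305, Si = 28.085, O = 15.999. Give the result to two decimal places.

Mg in (Mg₀.₇₃Fe₀.₂₇)₃Al₂Si₃O₁₂: molar mass 428.669 g/mol; 2.19×24.305 = 53.228 g → 12.42 wt%.
Mg in (Mg₀.₆₄Fe₀.₃₆)₂SiO₄: molar mass 163.400 g/mol; 1.28×24.305 = 31.110 g → 19.04 wt%.
Difference = 12.42 − 19.04 = -6.62 percentage points.

-6.62 percentage points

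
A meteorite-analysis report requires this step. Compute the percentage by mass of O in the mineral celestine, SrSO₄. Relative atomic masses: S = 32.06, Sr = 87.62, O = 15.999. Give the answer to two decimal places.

M(SrSO₄) = 183.676 g/mol.
O contributes 4 × 15.999 = 63.996 g per mole.
63.996/183.676 = 0.3484 → 34.84%.

34.84 weight percent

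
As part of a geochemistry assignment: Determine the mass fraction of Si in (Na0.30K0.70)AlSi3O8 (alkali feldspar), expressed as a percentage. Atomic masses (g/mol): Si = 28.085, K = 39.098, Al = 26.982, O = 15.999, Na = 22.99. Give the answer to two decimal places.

Molar mass of (Na0.30K0.70)AlSi3O8: 0.30×22.99 + 0.70×39.098 + 1×26.982 + 3×28.085 + 8×15.999 = 273.495 g/mol.
Mass of Si per formula unit: 3 × 28.085 = 84.255 g.
Weight fraction Si = 84.255 / 273.495 = 0.3081.

30.81 wt%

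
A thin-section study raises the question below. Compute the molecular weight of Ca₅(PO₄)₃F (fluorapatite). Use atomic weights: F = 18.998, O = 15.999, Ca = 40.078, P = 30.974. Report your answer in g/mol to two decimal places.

504.30 g/mol

The formula mass is the sum 5·40.078 + 3·30.974 + 12·15.999 + 1·18.998.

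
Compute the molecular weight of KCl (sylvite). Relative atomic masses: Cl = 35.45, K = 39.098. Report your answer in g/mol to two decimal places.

K: 1 × 39.098 = 39.0980
Cl: 1 × 35.45 = 35.4500
Summing the contributions gives the formula mass.

74.55 g/mol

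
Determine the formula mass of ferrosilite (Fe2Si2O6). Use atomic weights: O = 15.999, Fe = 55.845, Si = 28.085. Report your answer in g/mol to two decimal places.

263.85 g/mol

Fe: 2 × 55.845 = 111.6900
Si: 2 × 28.085 = 56.1700
O: 6 × 15.999 = 95.9940
Summing the contributions gives the formula mass.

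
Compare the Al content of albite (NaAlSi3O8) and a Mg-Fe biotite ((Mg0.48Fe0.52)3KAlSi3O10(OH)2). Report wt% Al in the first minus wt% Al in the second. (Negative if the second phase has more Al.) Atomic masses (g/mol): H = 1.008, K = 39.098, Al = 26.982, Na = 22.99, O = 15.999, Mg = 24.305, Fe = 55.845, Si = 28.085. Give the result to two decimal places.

4.51 percentage points

First mineral: 26.982 g Al in 262.219 g formula = 10.29 wt% Al.
Second mineral: 26.982 g Al in 466.456 g formula = 5.78 wt% Al.
10.29% − 5.78% gives a difference of 4.51 percentage points.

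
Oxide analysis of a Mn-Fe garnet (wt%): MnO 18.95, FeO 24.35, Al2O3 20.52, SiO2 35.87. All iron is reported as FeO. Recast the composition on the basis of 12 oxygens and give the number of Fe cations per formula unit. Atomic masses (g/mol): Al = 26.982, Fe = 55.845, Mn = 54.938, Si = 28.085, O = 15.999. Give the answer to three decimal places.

1.692 Fe apfu

MnO: 18.95/70.937 = 0.26714 mol → 0.26714 mol Mn, 0.26714 mol O.
FeO: 24.35/71.844 = 0.33893 mol → 0.33893 mol Fe, 0.33893 mol O.
Al2O3: 20.52/101.961 = 0.20125 mol → 0.40250 mol Al, 0.60375 mol O.
SiO2: 35.87/60.083 = 0.59701 mol → 0.59701 mol Si, 1.19402 mol O.
Total oxygen = 2.40384 mol. Normalization factor = 12/2.40384 = 4.99201.
Fe per 12 O = 0.33893 × 4.99201 = 1.692.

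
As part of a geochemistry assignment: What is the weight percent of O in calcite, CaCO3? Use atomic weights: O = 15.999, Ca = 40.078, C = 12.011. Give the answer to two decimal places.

M(CaCO3) = 100.086 g/mol.
O contributes 3 × 15.999 = 47.997 g per mole.
47.997/100.086 = 0.4796 → 47.96%.

47.96 weight percent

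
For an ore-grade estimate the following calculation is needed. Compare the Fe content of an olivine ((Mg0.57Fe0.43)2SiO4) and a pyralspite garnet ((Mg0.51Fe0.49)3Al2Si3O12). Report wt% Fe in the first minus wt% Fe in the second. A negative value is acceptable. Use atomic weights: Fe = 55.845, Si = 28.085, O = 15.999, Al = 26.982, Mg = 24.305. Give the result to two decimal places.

Fe in (Mg0.57Fe0.43)2SiO4: molar mass 167.815 g/mol; 0.86×55.845 = 48.027 g → 28.62 wt%.
Fe in (Mg0.51Fe0.49)3Al2Si3O12: molar mass 449.486 g/mol; 1.47×55.845 = 82.092 g → 18.26 wt%.
Difference = 28.62 − 18.26 = 10.36 percentage points.

10.36 percentage points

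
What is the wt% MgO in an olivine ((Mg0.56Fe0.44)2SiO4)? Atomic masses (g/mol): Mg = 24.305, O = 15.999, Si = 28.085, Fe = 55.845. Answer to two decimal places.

Formula mass = 168.446 g/mol.
1.12 Mg → 1.1200 mol MgO per formula unit; M(MgO) = 40.304, so MgO mass = 45.140 g.
45.140/168.446 × 100 = 26.80 wt%.

26.80 wt%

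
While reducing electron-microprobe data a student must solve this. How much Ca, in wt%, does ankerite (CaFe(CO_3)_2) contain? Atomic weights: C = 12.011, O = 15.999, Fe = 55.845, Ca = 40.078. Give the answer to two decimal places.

Formula mass = 1·40.078 + 1·55.845 + 2·12.011 + 6·15.999 = 215.939 g/mol, of which 40.078 g is Ca.
So Ca makes up 40.078/215.939 = 0.1856 of the mass, i.e. 18.56%.

18.56 wt%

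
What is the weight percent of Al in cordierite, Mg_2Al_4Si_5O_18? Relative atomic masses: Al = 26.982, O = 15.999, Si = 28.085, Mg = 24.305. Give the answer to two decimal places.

18.45 weight percent

M(Mg_2Al_4Si_5O_18) = 584.945 g/mol.
Al contributes 4 × 26.982 = 107.928 g per mole.
107.928/584.945 = 0.1845 → 18.45%.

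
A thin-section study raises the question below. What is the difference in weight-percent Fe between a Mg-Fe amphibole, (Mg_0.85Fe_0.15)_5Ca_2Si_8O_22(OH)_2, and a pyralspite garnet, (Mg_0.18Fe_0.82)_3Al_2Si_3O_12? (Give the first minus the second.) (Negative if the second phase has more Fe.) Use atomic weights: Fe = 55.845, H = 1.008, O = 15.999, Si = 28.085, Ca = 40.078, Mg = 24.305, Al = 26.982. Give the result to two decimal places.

-23.57 percentage points

First mineral: 41.884 g Fe in 836.008 g formula = 5.01 wt% Fe.
Second mineral: 137.379 g Fe in 480.710 g formula = 28.58 wt% Fe.
5.01% − 28.58% gives a difference of -23.57 percentage points.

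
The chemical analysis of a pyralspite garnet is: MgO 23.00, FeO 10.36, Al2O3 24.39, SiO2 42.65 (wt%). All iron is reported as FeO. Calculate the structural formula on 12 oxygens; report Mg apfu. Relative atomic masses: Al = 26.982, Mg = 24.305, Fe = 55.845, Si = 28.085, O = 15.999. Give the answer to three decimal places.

MgO (M=40.304): mol = 0.57066; Mg = 0.57066, O = 0.57066.
FeO (M=71.844): mol = 0.14420; Fe = 0.14420, O = 0.14420.
Al2O3 (M=101.961): mol = 0.23921; Al = 0.47842, O = 0.71763.
SiO2 (M=60.083): mol = 0.70985; Si = 0.70985, O = 1.41970.
ΣO = 2.85219; factor = 12/ΣO = 4.20729.
Mg apfu = 0.57066 × 4.20729 = 2.401.

2.401 Mg apfu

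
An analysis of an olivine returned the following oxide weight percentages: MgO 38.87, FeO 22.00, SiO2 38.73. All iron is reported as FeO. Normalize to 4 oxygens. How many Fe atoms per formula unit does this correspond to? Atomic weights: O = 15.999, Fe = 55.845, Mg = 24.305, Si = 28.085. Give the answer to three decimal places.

MgO: 38.87/40.304 = 0.96442 mol → 0.96442 mol Mg, 0.96442 mol O.
FeO: 22.00/71.844 = 0.30622 mol → 0.30622 mol Fe, 0.30622 mol O.
SiO2: 38.73/60.083 = 0.64461 mol → 0.64461 mol Si, 1.28922 mol O.
Total oxygen = 2.55986 mol. Normalization factor = 4/2.55986 = 1.56259.
Fe per 4 O = 0.30622 × 1.56259 = 0.478.

0.478 Fe apfu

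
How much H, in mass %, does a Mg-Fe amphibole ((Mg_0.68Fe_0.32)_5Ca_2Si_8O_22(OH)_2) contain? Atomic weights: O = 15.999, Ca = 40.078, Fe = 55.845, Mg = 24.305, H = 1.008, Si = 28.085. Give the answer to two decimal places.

0.23 mass %

M((Mg_0.68Fe_0.32)_5Ca_2Si_8O_22(OH)_2) = 862.817 g/mol.
H contributes 2 × 1.008 = 2.016 g per mole.
2.016/862.817 = 0.0023 → 0.23%.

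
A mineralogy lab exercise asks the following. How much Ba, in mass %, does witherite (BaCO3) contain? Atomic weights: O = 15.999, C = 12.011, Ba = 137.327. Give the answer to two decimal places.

Molar mass of BaCO3: 1·137.327 + 1·12.011 + 3·15.999 = 197.335 g/mol.
Mass of Ba per formula unit: 1 × 137.327 = 137.327 g.
Weight fraction Ba = 137.327 / 197.335 = 0.6959.

69.59 mass %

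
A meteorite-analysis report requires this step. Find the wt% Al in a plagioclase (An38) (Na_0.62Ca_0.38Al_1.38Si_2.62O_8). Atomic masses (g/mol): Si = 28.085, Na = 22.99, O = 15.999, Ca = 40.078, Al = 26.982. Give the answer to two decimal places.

M(Na_0.62Ca_0.38Al_1.38Si_2.62O_8) = 268.293 g/mol.
Al contributes 1.38 × 26.982 = 37.235 g per mole.
37.235/268.293 = 0.1388 → 13.88%.

13.88 wt%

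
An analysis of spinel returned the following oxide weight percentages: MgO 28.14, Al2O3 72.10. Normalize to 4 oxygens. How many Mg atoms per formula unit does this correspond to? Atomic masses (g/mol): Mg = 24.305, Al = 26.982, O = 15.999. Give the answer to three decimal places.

MgO (M=40.304): mol = 0.69819; Mg = 0.69819, O = 0.69819.
Al2O3 (M=101.961): mol = 0.70713; Al = 1.41426, O = 2.12139.
ΣO = 2.81958; factor = 4/ΣO = 1.41865.
Mg apfu = 0.69819 × 1.41865 = 0.990.

0.990 Mg apfu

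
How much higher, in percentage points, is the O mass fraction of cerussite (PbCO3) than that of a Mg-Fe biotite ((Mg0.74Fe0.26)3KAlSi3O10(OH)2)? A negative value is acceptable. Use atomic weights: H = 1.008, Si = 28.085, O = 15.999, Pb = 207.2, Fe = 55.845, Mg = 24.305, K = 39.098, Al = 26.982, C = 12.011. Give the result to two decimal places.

-25.49 percentage points

O in PbCO3: molar mass 267.208 g/mol; 3×15.999 = 47.997 g → 17.96 wt%.
O in (Mg0.74Fe0.26)3KAlSi3O10(OH)2: molar mass 441.855 g/mol; 12×15.999 = 191.988 g → 43.45 wt%.
Difference = 17.96 − 43.45 = -25.49 percentage points.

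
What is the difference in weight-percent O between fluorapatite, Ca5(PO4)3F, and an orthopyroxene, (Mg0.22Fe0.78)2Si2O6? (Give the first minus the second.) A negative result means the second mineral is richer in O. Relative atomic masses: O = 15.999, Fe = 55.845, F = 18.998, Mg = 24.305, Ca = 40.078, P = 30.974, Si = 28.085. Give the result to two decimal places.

O in Ca5(PO4)3F: molar mass 504.298 g/mol; 12×15.999 = 191.988 g → 38.07 wt%.
O in (Mg0.22Fe0.78)2Si2O6: molar mass 249.976 g/mol; 6×15.999 = 95.994 g → 38.40 wt%.
Difference = 38.07 − 38.40 = -0.33 percentage points.

-0.33 percentage points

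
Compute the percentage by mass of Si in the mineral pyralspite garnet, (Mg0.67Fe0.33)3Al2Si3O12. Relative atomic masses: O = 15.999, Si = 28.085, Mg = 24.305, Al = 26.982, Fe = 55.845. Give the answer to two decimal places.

Formula mass = 2.01×24.305 + 0.99×55.845 + 2×26.982 + 3×28.085 + 12×15.999 = 434.347 g/mol, of which 84.255 g is Si.
So Si makes up 84.255/434.347 = 0.1940 of the mass, i.e. 19.40%.

19.40 wt%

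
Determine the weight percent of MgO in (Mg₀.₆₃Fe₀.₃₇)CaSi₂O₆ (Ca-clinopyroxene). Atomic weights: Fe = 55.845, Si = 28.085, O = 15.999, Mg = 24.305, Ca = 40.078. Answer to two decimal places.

11.13 wt%

M((Mg₀.₆₃Fe₀.₃₇)CaSi₂O₆) = 228.217 g/mol; M(MgO) = 40.304 g/mol.
Moles MgO per formula unit = 0.63 Mg ÷ 1 = 0.6300.
MgO fraction = (0.6300 × 40.304) / 228.217 = 25.392/228.217 = 0.1113.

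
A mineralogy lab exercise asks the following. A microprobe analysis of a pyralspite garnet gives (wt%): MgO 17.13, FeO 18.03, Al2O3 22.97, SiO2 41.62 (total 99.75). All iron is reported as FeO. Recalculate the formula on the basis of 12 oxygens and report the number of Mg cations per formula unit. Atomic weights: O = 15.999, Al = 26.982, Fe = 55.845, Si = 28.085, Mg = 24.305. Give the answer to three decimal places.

1.863 Mg apfu

MgO: 17.13/40.304 = 0.42502 mol → 0.42502 mol Mg, 0.42502 mol O.
FeO: 18.03/71.844 = 0.25096 mol → 0.25096 mol Fe, 0.25096 mol O.
Al2O3: 22.97/101.961 = 0.22528 mol → 0.45056 mol Al, 0.67584 mol O.
SiO2: 41.62/60.083 = 0.69271 mol → 0.69271 mol Si, 1.38542 mol O.
Total oxygen = 2.73724 mol. Normalization factor = 12/2.73724 = 4.38398.
Mg per 12 O = 0.42502 × 4.38398 = 1.863.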